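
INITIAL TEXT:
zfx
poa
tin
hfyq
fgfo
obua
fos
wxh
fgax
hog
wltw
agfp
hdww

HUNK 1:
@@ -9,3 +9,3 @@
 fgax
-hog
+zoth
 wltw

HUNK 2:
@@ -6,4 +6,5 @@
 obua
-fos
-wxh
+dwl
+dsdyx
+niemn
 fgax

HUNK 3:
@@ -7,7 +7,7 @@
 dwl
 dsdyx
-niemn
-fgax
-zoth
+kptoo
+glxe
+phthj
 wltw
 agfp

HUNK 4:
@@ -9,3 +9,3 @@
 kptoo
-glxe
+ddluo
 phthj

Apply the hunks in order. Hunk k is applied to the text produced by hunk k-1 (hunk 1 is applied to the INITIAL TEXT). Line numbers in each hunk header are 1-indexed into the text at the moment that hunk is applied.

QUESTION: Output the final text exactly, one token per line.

Hunk 1: at line 9 remove [hog] add [zoth] -> 13 lines: zfx poa tin hfyq fgfo obua fos wxh fgax zoth wltw agfp hdww
Hunk 2: at line 6 remove [fos,wxh] add [dwl,dsdyx,niemn] -> 14 lines: zfx poa tin hfyq fgfo obua dwl dsdyx niemn fgax zoth wltw agfp hdww
Hunk 3: at line 7 remove [niemn,fgax,zoth] add [kptoo,glxe,phthj] -> 14 lines: zfx poa tin hfyq fgfo obua dwl dsdyx kptoo glxe phthj wltw agfp hdww
Hunk 4: at line 9 remove [glxe] add [ddluo] -> 14 lines: zfx poa tin hfyq fgfo obua dwl dsdyx kptoo ddluo phthj wltw agfp hdww

Answer: zfx
poa
tin
hfyq
fgfo
obua
dwl
dsdyx
kptoo
ddluo
phthj
wltw
agfp
hdww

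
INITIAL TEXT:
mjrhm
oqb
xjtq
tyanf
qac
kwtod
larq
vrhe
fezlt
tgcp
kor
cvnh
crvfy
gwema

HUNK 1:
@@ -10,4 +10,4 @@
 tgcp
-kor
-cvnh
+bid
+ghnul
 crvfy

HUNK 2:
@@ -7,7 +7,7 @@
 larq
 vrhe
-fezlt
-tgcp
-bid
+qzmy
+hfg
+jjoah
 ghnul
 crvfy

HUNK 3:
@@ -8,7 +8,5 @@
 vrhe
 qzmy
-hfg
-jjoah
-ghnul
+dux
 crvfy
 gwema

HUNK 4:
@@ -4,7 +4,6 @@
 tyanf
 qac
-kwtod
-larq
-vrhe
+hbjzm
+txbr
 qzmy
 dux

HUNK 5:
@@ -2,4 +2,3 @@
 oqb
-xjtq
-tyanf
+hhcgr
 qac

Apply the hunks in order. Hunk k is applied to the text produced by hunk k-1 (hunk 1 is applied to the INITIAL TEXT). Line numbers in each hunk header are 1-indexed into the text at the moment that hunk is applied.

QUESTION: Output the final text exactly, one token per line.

Answer: mjrhm
oqb
hhcgr
qac
hbjzm
txbr
qzmy
dux
crvfy
gwema

Derivation:
Hunk 1: at line 10 remove [kor,cvnh] add [bid,ghnul] -> 14 lines: mjrhm oqb xjtq tyanf qac kwtod larq vrhe fezlt tgcp bid ghnul crvfy gwema
Hunk 2: at line 7 remove [fezlt,tgcp,bid] add [qzmy,hfg,jjoah] -> 14 lines: mjrhm oqb xjtq tyanf qac kwtod larq vrhe qzmy hfg jjoah ghnul crvfy gwema
Hunk 3: at line 8 remove [hfg,jjoah,ghnul] add [dux] -> 12 lines: mjrhm oqb xjtq tyanf qac kwtod larq vrhe qzmy dux crvfy gwema
Hunk 4: at line 4 remove [kwtod,larq,vrhe] add [hbjzm,txbr] -> 11 lines: mjrhm oqb xjtq tyanf qac hbjzm txbr qzmy dux crvfy gwema
Hunk 5: at line 2 remove [xjtq,tyanf] add [hhcgr] -> 10 lines: mjrhm oqb hhcgr qac hbjzm txbr qzmy dux crvfy gwema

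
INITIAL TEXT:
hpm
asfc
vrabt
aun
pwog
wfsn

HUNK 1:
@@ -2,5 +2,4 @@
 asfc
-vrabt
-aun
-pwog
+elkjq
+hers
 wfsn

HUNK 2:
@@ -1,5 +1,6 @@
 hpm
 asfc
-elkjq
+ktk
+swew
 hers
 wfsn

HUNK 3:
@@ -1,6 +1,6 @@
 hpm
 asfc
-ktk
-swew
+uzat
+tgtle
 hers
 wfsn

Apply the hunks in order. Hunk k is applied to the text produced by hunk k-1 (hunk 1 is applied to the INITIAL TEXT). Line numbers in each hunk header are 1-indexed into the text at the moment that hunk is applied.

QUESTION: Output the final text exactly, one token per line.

Answer: hpm
asfc
uzat
tgtle
hers
wfsn

Derivation:
Hunk 1: at line 2 remove [vrabt,aun,pwog] add [elkjq,hers] -> 5 lines: hpm asfc elkjq hers wfsn
Hunk 2: at line 1 remove [elkjq] add [ktk,swew] -> 6 lines: hpm asfc ktk swew hers wfsn
Hunk 3: at line 1 remove [ktk,swew] add [uzat,tgtle] -> 6 lines: hpm asfc uzat tgtle hers wfsn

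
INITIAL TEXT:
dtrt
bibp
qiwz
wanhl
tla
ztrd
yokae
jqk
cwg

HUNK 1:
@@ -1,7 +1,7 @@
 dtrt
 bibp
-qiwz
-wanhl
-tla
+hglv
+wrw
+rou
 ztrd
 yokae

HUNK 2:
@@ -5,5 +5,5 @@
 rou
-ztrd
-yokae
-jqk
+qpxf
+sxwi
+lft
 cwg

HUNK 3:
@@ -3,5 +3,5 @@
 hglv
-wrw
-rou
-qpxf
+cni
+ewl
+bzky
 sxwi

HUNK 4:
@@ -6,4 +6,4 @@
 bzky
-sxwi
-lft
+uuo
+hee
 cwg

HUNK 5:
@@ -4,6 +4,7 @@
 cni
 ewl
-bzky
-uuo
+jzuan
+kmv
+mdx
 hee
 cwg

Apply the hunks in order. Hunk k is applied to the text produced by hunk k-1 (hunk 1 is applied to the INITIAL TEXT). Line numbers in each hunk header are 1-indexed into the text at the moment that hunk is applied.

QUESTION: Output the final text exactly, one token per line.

Answer: dtrt
bibp
hglv
cni
ewl
jzuan
kmv
mdx
hee
cwg

Derivation:
Hunk 1: at line 1 remove [qiwz,wanhl,tla] add [hglv,wrw,rou] -> 9 lines: dtrt bibp hglv wrw rou ztrd yokae jqk cwg
Hunk 2: at line 5 remove [ztrd,yokae,jqk] add [qpxf,sxwi,lft] -> 9 lines: dtrt bibp hglv wrw rou qpxf sxwi lft cwg
Hunk 3: at line 3 remove [wrw,rou,qpxf] add [cni,ewl,bzky] -> 9 lines: dtrt bibp hglv cni ewl bzky sxwi lft cwg
Hunk 4: at line 6 remove [sxwi,lft] add [uuo,hee] -> 9 lines: dtrt bibp hglv cni ewl bzky uuo hee cwg
Hunk 5: at line 4 remove [bzky,uuo] add [jzuan,kmv,mdx] -> 10 lines: dtrt bibp hglv cni ewl jzuan kmv mdx hee cwg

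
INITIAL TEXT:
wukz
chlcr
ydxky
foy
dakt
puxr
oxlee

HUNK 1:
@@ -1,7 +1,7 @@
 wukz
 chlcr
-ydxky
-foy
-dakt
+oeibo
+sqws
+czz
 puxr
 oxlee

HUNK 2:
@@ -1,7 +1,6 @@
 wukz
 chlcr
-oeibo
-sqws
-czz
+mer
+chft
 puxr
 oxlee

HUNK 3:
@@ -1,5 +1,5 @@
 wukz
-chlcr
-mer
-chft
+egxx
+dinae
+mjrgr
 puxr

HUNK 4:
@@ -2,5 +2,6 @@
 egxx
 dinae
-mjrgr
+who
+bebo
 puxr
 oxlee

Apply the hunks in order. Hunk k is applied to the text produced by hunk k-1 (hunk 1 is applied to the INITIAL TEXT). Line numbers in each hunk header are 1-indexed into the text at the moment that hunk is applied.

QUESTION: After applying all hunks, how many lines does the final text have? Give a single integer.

Answer: 7

Derivation:
Hunk 1: at line 1 remove [ydxky,foy,dakt] add [oeibo,sqws,czz] -> 7 lines: wukz chlcr oeibo sqws czz puxr oxlee
Hunk 2: at line 1 remove [oeibo,sqws,czz] add [mer,chft] -> 6 lines: wukz chlcr mer chft puxr oxlee
Hunk 3: at line 1 remove [chlcr,mer,chft] add [egxx,dinae,mjrgr] -> 6 lines: wukz egxx dinae mjrgr puxr oxlee
Hunk 4: at line 2 remove [mjrgr] add [who,bebo] -> 7 lines: wukz egxx dinae who bebo puxr oxlee
Final line count: 7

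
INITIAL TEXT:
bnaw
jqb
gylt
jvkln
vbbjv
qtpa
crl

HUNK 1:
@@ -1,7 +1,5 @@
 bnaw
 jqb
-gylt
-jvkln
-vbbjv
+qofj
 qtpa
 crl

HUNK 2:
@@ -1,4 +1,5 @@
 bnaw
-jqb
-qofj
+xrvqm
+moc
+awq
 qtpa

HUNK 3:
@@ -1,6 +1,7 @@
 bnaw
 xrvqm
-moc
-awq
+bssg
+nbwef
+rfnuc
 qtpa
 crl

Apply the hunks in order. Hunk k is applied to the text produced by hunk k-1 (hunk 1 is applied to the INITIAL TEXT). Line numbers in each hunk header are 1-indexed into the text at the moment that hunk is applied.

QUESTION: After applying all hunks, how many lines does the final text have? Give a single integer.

Hunk 1: at line 1 remove [gylt,jvkln,vbbjv] add [qofj] -> 5 lines: bnaw jqb qofj qtpa crl
Hunk 2: at line 1 remove [jqb,qofj] add [xrvqm,moc,awq] -> 6 lines: bnaw xrvqm moc awq qtpa crl
Hunk 3: at line 1 remove [moc,awq] add [bssg,nbwef,rfnuc] -> 7 lines: bnaw xrvqm bssg nbwef rfnuc qtpa crl
Final line count: 7

Answer: 7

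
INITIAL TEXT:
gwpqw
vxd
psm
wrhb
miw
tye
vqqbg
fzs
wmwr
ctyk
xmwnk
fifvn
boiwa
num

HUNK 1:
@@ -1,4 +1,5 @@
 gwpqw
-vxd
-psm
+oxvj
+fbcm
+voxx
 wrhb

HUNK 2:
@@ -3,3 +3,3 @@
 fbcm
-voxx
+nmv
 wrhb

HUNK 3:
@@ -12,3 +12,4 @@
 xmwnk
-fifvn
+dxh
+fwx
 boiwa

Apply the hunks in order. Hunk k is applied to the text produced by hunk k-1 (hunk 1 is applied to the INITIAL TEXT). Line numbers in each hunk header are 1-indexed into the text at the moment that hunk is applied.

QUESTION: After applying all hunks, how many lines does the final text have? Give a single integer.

Answer: 16

Derivation:
Hunk 1: at line 1 remove [vxd,psm] add [oxvj,fbcm,voxx] -> 15 lines: gwpqw oxvj fbcm voxx wrhb miw tye vqqbg fzs wmwr ctyk xmwnk fifvn boiwa num
Hunk 2: at line 3 remove [voxx] add [nmv] -> 15 lines: gwpqw oxvj fbcm nmv wrhb miw tye vqqbg fzs wmwr ctyk xmwnk fifvn boiwa num
Hunk 3: at line 12 remove [fifvn] add [dxh,fwx] -> 16 lines: gwpqw oxvj fbcm nmv wrhb miw tye vqqbg fzs wmwr ctyk xmwnk dxh fwx boiwa num
Final line count: 16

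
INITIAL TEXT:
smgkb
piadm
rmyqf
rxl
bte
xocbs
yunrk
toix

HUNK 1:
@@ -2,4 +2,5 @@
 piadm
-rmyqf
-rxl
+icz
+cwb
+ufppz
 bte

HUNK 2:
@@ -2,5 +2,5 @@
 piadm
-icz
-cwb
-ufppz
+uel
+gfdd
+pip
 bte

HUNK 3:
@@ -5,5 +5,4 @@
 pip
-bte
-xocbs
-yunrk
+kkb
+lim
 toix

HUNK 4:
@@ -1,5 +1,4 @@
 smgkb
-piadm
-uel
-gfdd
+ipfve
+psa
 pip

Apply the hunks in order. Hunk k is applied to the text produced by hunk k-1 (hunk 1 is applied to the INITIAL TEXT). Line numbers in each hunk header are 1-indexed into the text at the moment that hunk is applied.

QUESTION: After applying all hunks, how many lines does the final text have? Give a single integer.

Hunk 1: at line 2 remove [rmyqf,rxl] add [icz,cwb,ufppz] -> 9 lines: smgkb piadm icz cwb ufppz bte xocbs yunrk toix
Hunk 2: at line 2 remove [icz,cwb,ufppz] add [uel,gfdd,pip] -> 9 lines: smgkb piadm uel gfdd pip bte xocbs yunrk toix
Hunk 3: at line 5 remove [bte,xocbs,yunrk] add [kkb,lim] -> 8 lines: smgkb piadm uel gfdd pip kkb lim toix
Hunk 4: at line 1 remove [piadm,uel,gfdd] add [ipfve,psa] -> 7 lines: smgkb ipfve psa pip kkb lim toix
Final line count: 7

Answer: 7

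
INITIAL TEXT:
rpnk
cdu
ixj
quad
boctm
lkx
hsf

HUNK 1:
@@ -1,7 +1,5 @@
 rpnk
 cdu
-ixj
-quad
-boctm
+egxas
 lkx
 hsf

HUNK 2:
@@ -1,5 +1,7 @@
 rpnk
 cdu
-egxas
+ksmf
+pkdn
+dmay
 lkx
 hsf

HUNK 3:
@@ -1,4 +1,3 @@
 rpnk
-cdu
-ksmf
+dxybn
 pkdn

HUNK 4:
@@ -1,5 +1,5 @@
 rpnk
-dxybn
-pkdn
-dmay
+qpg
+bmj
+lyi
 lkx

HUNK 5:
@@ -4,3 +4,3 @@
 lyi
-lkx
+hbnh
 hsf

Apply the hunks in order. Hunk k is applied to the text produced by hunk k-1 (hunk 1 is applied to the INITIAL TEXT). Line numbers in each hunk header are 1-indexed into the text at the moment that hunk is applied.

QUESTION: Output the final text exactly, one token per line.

Answer: rpnk
qpg
bmj
lyi
hbnh
hsf

Derivation:
Hunk 1: at line 1 remove [ixj,quad,boctm] add [egxas] -> 5 lines: rpnk cdu egxas lkx hsf
Hunk 2: at line 1 remove [egxas] add [ksmf,pkdn,dmay] -> 7 lines: rpnk cdu ksmf pkdn dmay lkx hsf
Hunk 3: at line 1 remove [cdu,ksmf] add [dxybn] -> 6 lines: rpnk dxybn pkdn dmay lkx hsf
Hunk 4: at line 1 remove [dxybn,pkdn,dmay] add [qpg,bmj,lyi] -> 6 lines: rpnk qpg bmj lyi lkx hsf
Hunk 5: at line 4 remove [lkx] add [hbnh] -> 6 lines: rpnk qpg bmj lyi hbnh hsf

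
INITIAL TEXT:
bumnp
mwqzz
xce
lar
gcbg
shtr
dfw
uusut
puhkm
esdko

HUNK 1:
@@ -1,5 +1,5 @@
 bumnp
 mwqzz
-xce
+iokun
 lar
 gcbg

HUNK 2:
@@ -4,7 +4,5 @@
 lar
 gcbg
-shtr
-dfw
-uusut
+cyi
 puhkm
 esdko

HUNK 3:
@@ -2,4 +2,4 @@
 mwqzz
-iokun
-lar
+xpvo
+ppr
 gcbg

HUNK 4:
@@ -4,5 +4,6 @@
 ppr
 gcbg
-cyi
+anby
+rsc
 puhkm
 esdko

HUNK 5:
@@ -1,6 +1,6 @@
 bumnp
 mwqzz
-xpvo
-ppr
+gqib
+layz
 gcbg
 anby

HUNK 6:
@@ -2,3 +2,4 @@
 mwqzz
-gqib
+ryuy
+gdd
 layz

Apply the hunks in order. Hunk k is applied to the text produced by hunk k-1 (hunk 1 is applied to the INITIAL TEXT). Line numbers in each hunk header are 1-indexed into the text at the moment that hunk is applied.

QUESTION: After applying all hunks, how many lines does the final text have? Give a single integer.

Hunk 1: at line 1 remove [xce] add [iokun] -> 10 lines: bumnp mwqzz iokun lar gcbg shtr dfw uusut puhkm esdko
Hunk 2: at line 4 remove [shtr,dfw,uusut] add [cyi] -> 8 lines: bumnp mwqzz iokun lar gcbg cyi puhkm esdko
Hunk 3: at line 2 remove [iokun,lar] add [xpvo,ppr] -> 8 lines: bumnp mwqzz xpvo ppr gcbg cyi puhkm esdko
Hunk 4: at line 4 remove [cyi] add [anby,rsc] -> 9 lines: bumnp mwqzz xpvo ppr gcbg anby rsc puhkm esdko
Hunk 5: at line 1 remove [xpvo,ppr] add [gqib,layz] -> 9 lines: bumnp mwqzz gqib layz gcbg anby rsc puhkm esdko
Hunk 6: at line 2 remove [gqib] add [ryuy,gdd] -> 10 lines: bumnp mwqzz ryuy gdd layz gcbg anby rsc puhkm esdko
Final line count: 10

Answer: 10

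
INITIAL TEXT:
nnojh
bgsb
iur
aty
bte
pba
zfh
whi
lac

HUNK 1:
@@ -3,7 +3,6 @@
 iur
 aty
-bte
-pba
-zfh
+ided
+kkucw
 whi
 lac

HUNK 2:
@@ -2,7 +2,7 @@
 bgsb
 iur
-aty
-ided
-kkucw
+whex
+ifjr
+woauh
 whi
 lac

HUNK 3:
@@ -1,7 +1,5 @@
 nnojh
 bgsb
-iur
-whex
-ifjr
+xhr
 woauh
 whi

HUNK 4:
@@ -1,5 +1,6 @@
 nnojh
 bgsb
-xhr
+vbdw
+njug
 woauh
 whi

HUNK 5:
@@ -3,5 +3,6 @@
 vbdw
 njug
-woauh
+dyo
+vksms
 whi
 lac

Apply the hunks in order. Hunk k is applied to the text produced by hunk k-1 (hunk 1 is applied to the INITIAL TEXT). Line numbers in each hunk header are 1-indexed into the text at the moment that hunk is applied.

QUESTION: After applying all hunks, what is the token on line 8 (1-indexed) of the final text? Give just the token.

Answer: lac

Derivation:
Hunk 1: at line 3 remove [bte,pba,zfh] add [ided,kkucw] -> 8 lines: nnojh bgsb iur aty ided kkucw whi lac
Hunk 2: at line 2 remove [aty,ided,kkucw] add [whex,ifjr,woauh] -> 8 lines: nnojh bgsb iur whex ifjr woauh whi lac
Hunk 3: at line 1 remove [iur,whex,ifjr] add [xhr] -> 6 lines: nnojh bgsb xhr woauh whi lac
Hunk 4: at line 1 remove [xhr] add [vbdw,njug] -> 7 lines: nnojh bgsb vbdw njug woauh whi lac
Hunk 5: at line 3 remove [woauh] add [dyo,vksms] -> 8 lines: nnojh bgsb vbdw njug dyo vksms whi lac
Final line 8: lac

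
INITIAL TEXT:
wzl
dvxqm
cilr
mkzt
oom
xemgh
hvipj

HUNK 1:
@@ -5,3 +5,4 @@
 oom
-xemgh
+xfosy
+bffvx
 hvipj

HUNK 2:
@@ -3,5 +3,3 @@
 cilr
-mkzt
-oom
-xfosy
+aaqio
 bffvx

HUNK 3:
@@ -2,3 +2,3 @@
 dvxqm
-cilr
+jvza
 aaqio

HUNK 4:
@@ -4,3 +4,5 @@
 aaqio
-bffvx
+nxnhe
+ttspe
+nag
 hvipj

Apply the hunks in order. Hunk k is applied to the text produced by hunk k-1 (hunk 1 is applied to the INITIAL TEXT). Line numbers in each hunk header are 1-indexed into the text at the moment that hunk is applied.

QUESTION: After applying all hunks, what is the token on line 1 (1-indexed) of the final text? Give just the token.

Answer: wzl

Derivation:
Hunk 1: at line 5 remove [xemgh] add [xfosy,bffvx] -> 8 lines: wzl dvxqm cilr mkzt oom xfosy bffvx hvipj
Hunk 2: at line 3 remove [mkzt,oom,xfosy] add [aaqio] -> 6 lines: wzl dvxqm cilr aaqio bffvx hvipj
Hunk 3: at line 2 remove [cilr] add [jvza] -> 6 lines: wzl dvxqm jvza aaqio bffvx hvipj
Hunk 4: at line 4 remove [bffvx] add [nxnhe,ttspe,nag] -> 8 lines: wzl dvxqm jvza aaqio nxnhe ttspe nag hvipj
Final line 1: wzl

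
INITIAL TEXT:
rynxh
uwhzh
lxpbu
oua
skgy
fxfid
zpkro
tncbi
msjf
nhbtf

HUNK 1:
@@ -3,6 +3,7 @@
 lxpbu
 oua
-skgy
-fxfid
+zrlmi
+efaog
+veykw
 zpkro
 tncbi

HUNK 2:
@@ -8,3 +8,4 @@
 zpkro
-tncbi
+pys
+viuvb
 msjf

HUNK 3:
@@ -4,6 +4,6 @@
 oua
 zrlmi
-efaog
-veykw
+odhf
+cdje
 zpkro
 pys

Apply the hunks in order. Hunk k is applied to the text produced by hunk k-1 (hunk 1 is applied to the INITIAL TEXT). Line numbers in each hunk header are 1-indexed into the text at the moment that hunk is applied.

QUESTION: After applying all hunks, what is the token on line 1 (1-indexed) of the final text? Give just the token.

Answer: rynxh

Derivation:
Hunk 1: at line 3 remove [skgy,fxfid] add [zrlmi,efaog,veykw] -> 11 lines: rynxh uwhzh lxpbu oua zrlmi efaog veykw zpkro tncbi msjf nhbtf
Hunk 2: at line 8 remove [tncbi] add [pys,viuvb] -> 12 lines: rynxh uwhzh lxpbu oua zrlmi efaog veykw zpkro pys viuvb msjf nhbtf
Hunk 3: at line 4 remove [efaog,veykw] add [odhf,cdje] -> 12 lines: rynxh uwhzh lxpbu oua zrlmi odhf cdje zpkro pys viuvb msjf nhbtf
Final line 1: rynxh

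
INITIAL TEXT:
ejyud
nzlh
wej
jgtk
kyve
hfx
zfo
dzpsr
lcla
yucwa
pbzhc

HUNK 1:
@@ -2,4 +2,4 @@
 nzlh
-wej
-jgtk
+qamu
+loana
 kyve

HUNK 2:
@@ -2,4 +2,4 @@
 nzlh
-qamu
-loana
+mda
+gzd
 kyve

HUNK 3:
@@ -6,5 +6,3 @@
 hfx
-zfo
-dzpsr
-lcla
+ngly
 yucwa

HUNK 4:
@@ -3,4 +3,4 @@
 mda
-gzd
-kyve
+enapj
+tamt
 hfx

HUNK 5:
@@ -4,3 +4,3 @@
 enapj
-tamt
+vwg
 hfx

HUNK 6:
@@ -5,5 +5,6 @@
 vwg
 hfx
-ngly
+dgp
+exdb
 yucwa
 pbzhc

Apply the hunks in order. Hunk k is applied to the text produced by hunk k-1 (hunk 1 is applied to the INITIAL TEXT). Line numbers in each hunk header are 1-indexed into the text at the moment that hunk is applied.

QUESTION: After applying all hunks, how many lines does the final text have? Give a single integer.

Hunk 1: at line 2 remove [wej,jgtk] add [qamu,loana] -> 11 lines: ejyud nzlh qamu loana kyve hfx zfo dzpsr lcla yucwa pbzhc
Hunk 2: at line 2 remove [qamu,loana] add [mda,gzd] -> 11 lines: ejyud nzlh mda gzd kyve hfx zfo dzpsr lcla yucwa pbzhc
Hunk 3: at line 6 remove [zfo,dzpsr,lcla] add [ngly] -> 9 lines: ejyud nzlh mda gzd kyve hfx ngly yucwa pbzhc
Hunk 4: at line 3 remove [gzd,kyve] add [enapj,tamt] -> 9 lines: ejyud nzlh mda enapj tamt hfx ngly yucwa pbzhc
Hunk 5: at line 4 remove [tamt] add [vwg] -> 9 lines: ejyud nzlh mda enapj vwg hfx ngly yucwa pbzhc
Hunk 6: at line 5 remove [ngly] add [dgp,exdb] -> 10 lines: ejyud nzlh mda enapj vwg hfx dgp exdb yucwa pbzhc
Final line count: 10

Answer: 10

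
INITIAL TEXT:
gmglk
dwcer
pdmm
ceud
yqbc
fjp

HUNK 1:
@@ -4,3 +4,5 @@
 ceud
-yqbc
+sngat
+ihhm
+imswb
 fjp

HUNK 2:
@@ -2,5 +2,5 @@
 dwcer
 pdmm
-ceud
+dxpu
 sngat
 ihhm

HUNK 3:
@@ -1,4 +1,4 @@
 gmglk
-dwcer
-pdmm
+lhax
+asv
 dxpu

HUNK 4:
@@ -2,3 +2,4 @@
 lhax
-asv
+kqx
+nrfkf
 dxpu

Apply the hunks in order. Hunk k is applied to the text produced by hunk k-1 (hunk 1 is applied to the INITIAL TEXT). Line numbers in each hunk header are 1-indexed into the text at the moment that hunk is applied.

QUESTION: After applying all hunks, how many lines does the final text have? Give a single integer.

Hunk 1: at line 4 remove [yqbc] add [sngat,ihhm,imswb] -> 8 lines: gmglk dwcer pdmm ceud sngat ihhm imswb fjp
Hunk 2: at line 2 remove [ceud] add [dxpu] -> 8 lines: gmglk dwcer pdmm dxpu sngat ihhm imswb fjp
Hunk 3: at line 1 remove [dwcer,pdmm] add [lhax,asv] -> 8 lines: gmglk lhax asv dxpu sngat ihhm imswb fjp
Hunk 4: at line 2 remove [asv] add [kqx,nrfkf] -> 9 lines: gmglk lhax kqx nrfkf dxpu sngat ihhm imswb fjp
Final line count: 9

Answer: 9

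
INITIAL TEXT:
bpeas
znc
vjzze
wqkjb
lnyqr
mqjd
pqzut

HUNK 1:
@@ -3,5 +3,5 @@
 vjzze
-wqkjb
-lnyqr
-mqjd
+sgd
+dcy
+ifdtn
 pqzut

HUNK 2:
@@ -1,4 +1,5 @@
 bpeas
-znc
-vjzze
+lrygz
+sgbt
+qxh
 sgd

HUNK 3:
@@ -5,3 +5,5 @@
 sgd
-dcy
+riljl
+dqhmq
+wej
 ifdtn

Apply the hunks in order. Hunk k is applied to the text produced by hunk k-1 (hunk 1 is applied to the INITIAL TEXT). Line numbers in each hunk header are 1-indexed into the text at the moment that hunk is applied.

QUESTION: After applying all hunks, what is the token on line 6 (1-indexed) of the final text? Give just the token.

Answer: riljl

Derivation:
Hunk 1: at line 3 remove [wqkjb,lnyqr,mqjd] add [sgd,dcy,ifdtn] -> 7 lines: bpeas znc vjzze sgd dcy ifdtn pqzut
Hunk 2: at line 1 remove [znc,vjzze] add [lrygz,sgbt,qxh] -> 8 lines: bpeas lrygz sgbt qxh sgd dcy ifdtn pqzut
Hunk 3: at line 5 remove [dcy] add [riljl,dqhmq,wej] -> 10 lines: bpeas lrygz sgbt qxh sgd riljl dqhmq wej ifdtn pqzut
Final line 6: riljl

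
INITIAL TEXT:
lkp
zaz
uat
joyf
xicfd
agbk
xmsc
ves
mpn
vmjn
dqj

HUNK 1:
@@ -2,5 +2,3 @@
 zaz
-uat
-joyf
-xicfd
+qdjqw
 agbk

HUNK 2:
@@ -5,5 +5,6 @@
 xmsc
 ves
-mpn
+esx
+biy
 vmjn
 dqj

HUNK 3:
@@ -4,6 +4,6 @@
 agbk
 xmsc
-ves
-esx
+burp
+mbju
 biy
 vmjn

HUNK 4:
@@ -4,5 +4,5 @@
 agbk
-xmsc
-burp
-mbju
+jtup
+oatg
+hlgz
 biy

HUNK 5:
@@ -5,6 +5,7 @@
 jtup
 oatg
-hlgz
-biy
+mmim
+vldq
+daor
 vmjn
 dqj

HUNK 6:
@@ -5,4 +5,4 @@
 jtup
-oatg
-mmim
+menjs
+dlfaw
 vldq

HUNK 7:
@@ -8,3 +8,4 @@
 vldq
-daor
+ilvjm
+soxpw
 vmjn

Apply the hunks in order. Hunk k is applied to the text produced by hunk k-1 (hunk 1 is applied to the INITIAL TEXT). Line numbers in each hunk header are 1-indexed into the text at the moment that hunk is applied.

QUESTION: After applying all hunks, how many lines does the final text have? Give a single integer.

Hunk 1: at line 2 remove [uat,joyf,xicfd] add [qdjqw] -> 9 lines: lkp zaz qdjqw agbk xmsc ves mpn vmjn dqj
Hunk 2: at line 5 remove [mpn] add [esx,biy] -> 10 lines: lkp zaz qdjqw agbk xmsc ves esx biy vmjn dqj
Hunk 3: at line 4 remove [ves,esx] add [burp,mbju] -> 10 lines: lkp zaz qdjqw agbk xmsc burp mbju biy vmjn dqj
Hunk 4: at line 4 remove [xmsc,burp,mbju] add [jtup,oatg,hlgz] -> 10 lines: lkp zaz qdjqw agbk jtup oatg hlgz biy vmjn dqj
Hunk 5: at line 5 remove [hlgz,biy] add [mmim,vldq,daor] -> 11 lines: lkp zaz qdjqw agbk jtup oatg mmim vldq daor vmjn dqj
Hunk 6: at line 5 remove [oatg,mmim] add [menjs,dlfaw] -> 11 lines: lkp zaz qdjqw agbk jtup menjs dlfaw vldq daor vmjn dqj
Hunk 7: at line 8 remove [daor] add [ilvjm,soxpw] -> 12 lines: lkp zaz qdjqw agbk jtup menjs dlfaw vldq ilvjm soxpw vmjn dqj
Final line count: 12

Answer: 12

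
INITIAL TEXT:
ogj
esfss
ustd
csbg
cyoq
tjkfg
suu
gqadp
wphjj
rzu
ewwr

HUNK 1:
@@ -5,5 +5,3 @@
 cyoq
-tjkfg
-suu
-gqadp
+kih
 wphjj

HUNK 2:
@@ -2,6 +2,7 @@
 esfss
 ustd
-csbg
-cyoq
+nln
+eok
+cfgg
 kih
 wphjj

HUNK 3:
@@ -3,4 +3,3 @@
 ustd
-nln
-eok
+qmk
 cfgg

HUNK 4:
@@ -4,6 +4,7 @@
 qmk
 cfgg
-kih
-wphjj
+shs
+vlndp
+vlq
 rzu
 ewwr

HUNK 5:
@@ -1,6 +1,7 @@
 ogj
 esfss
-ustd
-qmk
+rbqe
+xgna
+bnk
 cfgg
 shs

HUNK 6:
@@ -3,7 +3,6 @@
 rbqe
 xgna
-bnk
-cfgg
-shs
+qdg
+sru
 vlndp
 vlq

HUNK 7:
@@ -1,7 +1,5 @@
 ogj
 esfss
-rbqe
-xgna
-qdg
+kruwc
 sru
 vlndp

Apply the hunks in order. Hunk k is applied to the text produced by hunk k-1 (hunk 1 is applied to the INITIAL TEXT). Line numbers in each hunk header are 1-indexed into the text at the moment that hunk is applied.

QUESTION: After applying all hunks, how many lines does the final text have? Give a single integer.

Answer: 8

Derivation:
Hunk 1: at line 5 remove [tjkfg,suu,gqadp] add [kih] -> 9 lines: ogj esfss ustd csbg cyoq kih wphjj rzu ewwr
Hunk 2: at line 2 remove [csbg,cyoq] add [nln,eok,cfgg] -> 10 lines: ogj esfss ustd nln eok cfgg kih wphjj rzu ewwr
Hunk 3: at line 3 remove [nln,eok] add [qmk] -> 9 lines: ogj esfss ustd qmk cfgg kih wphjj rzu ewwr
Hunk 4: at line 4 remove [kih,wphjj] add [shs,vlndp,vlq] -> 10 lines: ogj esfss ustd qmk cfgg shs vlndp vlq rzu ewwr
Hunk 5: at line 1 remove [ustd,qmk] add [rbqe,xgna,bnk] -> 11 lines: ogj esfss rbqe xgna bnk cfgg shs vlndp vlq rzu ewwr
Hunk 6: at line 3 remove [bnk,cfgg,shs] add [qdg,sru] -> 10 lines: ogj esfss rbqe xgna qdg sru vlndp vlq rzu ewwr
Hunk 7: at line 1 remove [rbqe,xgna,qdg] add [kruwc] -> 8 lines: ogj esfss kruwc sru vlndp vlq rzu ewwr
Final line count: 8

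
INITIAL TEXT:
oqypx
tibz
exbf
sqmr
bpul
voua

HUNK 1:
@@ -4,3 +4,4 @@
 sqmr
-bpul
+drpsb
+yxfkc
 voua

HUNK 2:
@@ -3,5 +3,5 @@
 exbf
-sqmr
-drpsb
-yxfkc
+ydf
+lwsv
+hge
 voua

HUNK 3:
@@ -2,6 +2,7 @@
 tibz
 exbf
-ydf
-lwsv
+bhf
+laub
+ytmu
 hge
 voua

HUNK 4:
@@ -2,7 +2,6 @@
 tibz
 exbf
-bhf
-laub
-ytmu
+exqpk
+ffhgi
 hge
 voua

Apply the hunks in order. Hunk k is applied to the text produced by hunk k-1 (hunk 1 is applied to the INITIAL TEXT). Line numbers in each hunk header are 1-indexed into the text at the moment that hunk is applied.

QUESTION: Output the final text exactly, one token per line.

Hunk 1: at line 4 remove [bpul] add [drpsb,yxfkc] -> 7 lines: oqypx tibz exbf sqmr drpsb yxfkc voua
Hunk 2: at line 3 remove [sqmr,drpsb,yxfkc] add [ydf,lwsv,hge] -> 7 lines: oqypx tibz exbf ydf lwsv hge voua
Hunk 3: at line 2 remove [ydf,lwsv] add [bhf,laub,ytmu] -> 8 lines: oqypx tibz exbf bhf laub ytmu hge voua
Hunk 4: at line 2 remove [bhf,laub,ytmu] add [exqpk,ffhgi] -> 7 lines: oqypx tibz exbf exqpk ffhgi hge voua

Answer: oqypx
tibz
exbf
exqpk
ffhgi
hge
voua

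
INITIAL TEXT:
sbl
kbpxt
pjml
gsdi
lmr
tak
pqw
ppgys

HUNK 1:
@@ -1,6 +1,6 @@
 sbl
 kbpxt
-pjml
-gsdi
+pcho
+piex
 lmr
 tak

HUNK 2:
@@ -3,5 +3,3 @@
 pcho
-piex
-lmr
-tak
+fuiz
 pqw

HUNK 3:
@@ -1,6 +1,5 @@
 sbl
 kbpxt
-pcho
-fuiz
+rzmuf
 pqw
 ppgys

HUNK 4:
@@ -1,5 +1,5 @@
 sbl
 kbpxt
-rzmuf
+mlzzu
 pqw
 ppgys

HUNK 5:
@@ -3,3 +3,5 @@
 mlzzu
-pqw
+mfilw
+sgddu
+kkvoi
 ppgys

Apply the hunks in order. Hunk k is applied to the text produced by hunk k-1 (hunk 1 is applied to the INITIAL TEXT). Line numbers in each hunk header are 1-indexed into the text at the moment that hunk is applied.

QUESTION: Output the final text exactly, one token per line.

Hunk 1: at line 1 remove [pjml,gsdi] add [pcho,piex] -> 8 lines: sbl kbpxt pcho piex lmr tak pqw ppgys
Hunk 2: at line 3 remove [piex,lmr,tak] add [fuiz] -> 6 lines: sbl kbpxt pcho fuiz pqw ppgys
Hunk 3: at line 1 remove [pcho,fuiz] add [rzmuf] -> 5 lines: sbl kbpxt rzmuf pqw ppgys
Hunk 4: at line 1 remove [rzmuf] add [mlzzu] -> 5 lines: sbl kbpxt mlzzu pqw ppgys
Hunk 5: at line 3 remove [pqw] add [mfilw,sgddu,kkvoi] -> 7 lines: sbl kbpxt mlzzu mfilw sgddu kkvoi ppgys

Answer: sbl
kbpxt
mlzzu
mfilw
sgddu
kkvoi
ppgys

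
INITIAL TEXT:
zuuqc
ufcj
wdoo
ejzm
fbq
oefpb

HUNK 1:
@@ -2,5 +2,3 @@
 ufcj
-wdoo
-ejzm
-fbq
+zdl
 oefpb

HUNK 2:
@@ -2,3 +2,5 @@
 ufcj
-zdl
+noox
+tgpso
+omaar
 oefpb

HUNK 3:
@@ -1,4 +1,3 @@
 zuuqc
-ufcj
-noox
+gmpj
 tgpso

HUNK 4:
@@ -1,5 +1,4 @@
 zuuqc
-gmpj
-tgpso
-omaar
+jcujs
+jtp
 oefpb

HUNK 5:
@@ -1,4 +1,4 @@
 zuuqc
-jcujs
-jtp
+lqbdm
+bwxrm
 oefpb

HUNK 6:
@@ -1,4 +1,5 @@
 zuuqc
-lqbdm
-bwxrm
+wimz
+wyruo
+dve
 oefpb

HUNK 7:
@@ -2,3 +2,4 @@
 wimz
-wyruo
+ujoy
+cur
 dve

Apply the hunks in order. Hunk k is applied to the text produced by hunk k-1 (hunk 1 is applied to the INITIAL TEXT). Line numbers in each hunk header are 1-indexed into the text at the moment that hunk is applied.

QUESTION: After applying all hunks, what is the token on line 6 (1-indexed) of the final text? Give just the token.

Answer: oefpb

Derivation:
Hunk 1: at line 2 remove [wdoo,ejzm,fbq] add [zdl] -> 4 lines: zuuqc ufcj zdl oefpb
Hunk 2: at line 2 remove [zdl] add [noox,tgpso,omaar] -> 6 lines: zuuqc ufcj noox tgpso omaar oefpb
Hunk 3: at line 1 remove [ufcj,noox] add [gmpj] -> 5 lines: zuuqc gmpj tgpso omaar oefpb
Hunk 4: at line 1 remove [gmpj,tgpso,omaar] add [jcujs,jtp] -> 4 lines: zuuqc jcujs jtp oefpb
Hunk 5: at line 1 remove [jcujs,jtp] add [lqbdm,bwxrm] -> 4 lines: zuuqc lqbdm bwxrm oefpb
Hunk 6: at line 1 remove [lqbdm,bwxrm] add [wimz,wyruo,dve] -> 5 lines: zuuqc wimz wyruo dve oefpb
Hunk 7: at line 2 remove [wyruo] add [ujoy,cur] -> 6 lines: zuuqc wimz ujoy cur dve oefpb
Final line 6: oefpb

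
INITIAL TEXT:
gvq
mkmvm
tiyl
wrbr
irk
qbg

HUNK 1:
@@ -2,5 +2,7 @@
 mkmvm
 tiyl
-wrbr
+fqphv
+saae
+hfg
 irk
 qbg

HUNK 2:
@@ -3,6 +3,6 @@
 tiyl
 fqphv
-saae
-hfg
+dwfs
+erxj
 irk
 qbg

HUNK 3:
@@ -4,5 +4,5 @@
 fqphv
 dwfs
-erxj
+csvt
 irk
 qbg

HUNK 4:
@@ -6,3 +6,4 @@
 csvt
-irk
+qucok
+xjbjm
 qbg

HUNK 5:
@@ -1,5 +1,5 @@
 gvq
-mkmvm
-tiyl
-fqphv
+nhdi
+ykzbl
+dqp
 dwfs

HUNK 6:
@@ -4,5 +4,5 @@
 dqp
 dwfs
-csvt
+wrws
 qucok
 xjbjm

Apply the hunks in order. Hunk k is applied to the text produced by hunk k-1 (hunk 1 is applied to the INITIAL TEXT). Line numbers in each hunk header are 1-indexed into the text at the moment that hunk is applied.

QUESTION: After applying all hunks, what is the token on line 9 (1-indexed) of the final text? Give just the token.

Hunk 1: at line 2 remove [wrbr] add [fqphv,saae,hfg] -> 8 lines: gvq mkmvm tiyl fqphv saae hfg irk qbg
Hunk 2: at line 3 remove [saae,hfg] add [dwfs,erxj] -> 8 lines: gvq mkmvm tiyl fqphv dwfs erxj irk qbg
Hunk 3: at line 4 remove [erxj] add [csvt] -> 8 lines: gvq mkmvm tiyl fqphv dwfs csvt irk qbg
Hunk 4: at line 6 remove [irk] add [qucok,xjbjm] -> 9 lines: gvq mkmvm tiyl fqphv dwfs csvt qucok xjbjm qbg
Hunk 5: at line 1 remove [mkmvm,tiyl,fqphv] add [nhdi,ykzbl,dqp] -> 9 lines: gvq nhdi ykzbl dqp dwfs csvt qucok xjbjm qbg
Hunk 6: at line 4 remove [csvt] add [wrws] -> 9 lines: gvq nhdi ykzbl dqp dwfs wrws qucok xjbjm qbg
Final line 9: qbg

Answer: qbg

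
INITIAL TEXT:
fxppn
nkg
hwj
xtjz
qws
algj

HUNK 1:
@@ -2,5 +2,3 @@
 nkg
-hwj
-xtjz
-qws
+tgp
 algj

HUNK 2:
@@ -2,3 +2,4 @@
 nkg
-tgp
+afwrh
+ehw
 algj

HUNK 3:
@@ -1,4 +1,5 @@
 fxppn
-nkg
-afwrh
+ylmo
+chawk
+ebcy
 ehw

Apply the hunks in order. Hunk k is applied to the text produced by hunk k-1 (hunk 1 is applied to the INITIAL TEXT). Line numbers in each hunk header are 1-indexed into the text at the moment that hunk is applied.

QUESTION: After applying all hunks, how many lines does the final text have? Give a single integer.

Answer: 6

Derivation:
Hunk 1: at line 2 remove [hwj,xtjz,qws] add [tgp] -> 4 lines: fxppn nkg tgp algj
Hunk 2: at line 2 remove [tgp] add [afwrh,ehw] -> 5 lines: fxppn nkg afwrh ehw algj
Hunk 3: at line 1 remove [nkg,afwrh] add [ylmo,chawk,ebcy] -> 6 lines: fxppn ylmo chawk ebcy ehw algj
Final line count: 6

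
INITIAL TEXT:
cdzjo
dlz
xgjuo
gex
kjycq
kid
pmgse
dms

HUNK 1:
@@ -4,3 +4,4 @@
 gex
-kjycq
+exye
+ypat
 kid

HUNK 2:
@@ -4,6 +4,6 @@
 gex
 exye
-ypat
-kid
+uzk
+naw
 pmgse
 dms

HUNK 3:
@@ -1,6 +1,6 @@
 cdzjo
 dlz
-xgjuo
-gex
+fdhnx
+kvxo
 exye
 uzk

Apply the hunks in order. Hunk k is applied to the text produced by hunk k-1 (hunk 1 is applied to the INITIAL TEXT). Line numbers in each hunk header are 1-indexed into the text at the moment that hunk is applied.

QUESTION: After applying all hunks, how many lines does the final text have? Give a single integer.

Hunk 1: at line 4 remove [kjycq] add [exye,ypat] -> 9 lines: cdzjo dlz xgjuo gex exye ypat kid pmgse dms
Hunk 2: at line 4 remove [ypat,kid] add [uzk,naw] -> 9 lines: cdzjo dlz xgjuo gex exye uzk naw pmgse dms
Hunk 3: at line 1 remove [xgjuo,gex] add [fdhnx,kvxo] -> 9 lines: cdzjo dlz fdhnx kvxo exye uzk naw pmgse dms
Final line count: 9

Answer: 9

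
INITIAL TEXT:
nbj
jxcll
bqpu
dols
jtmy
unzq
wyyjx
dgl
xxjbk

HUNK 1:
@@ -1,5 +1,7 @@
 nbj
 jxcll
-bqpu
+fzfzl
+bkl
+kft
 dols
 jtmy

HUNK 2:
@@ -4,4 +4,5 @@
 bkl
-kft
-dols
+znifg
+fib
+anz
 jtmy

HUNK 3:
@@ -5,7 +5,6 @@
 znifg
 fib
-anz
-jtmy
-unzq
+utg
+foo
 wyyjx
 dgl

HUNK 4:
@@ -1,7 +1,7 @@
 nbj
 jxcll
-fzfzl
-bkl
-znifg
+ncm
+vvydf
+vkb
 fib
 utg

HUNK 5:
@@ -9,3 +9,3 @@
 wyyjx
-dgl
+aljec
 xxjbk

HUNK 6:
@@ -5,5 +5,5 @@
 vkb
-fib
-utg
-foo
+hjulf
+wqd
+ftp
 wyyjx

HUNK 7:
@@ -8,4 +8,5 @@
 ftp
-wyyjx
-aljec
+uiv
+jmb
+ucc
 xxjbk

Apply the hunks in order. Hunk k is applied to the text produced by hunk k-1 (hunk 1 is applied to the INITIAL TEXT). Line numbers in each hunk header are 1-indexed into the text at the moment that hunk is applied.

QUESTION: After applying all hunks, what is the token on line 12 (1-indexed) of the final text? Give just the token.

Answer: xxjbk

Derivation:
Hunk 1: at line 1 remove [bqpu] add [fzfzl,bkl,kft] -> 11 lines: nbj jxcll fzfzl bkl kft dols jtmy unzq wyyjx dgl xxjbk
Hunk 2: at line 4 remove [kft,dols] add [znifg,fib,anz] -> 12 lines: nbj jxcll fzfzl bkl znifg fib anz jtmy unzq wyyjx dgl xxjbk
Hunk 3: at line 5 remove [anz,jtmy,unzq] add [utg,foo] -> 11 lines: nbj jxcll fzfzl bkl znifg fib utg foo wyyjx dgl xxjbk
Hunk 4: at line 1 remove [fzfzl,bkl,znifg] add [ncm,vvydf,vkb] -> 11 lines: nbj jxcll ncm vvydf vkb fib utg foo wyyjx dgl xxjbk
Hunk 5: at line 9 remove [dgl] add [aljec] -> 11 lines: nbj jxcll ncm vvydf vkb fib utg foo wyyjx aljec xxjbk
Hunk 6: at line 5 remove [fib,utg,foo] add [hjulf,wqd,ftp] -> 11 lines: nbj jxcll ncm vvydf vkb hjulf wqd ftp wyyjx aljec xxjbk
Hunk 7: at line 8 remove [wyyjx,aljec] add [uiv,jmb,ucc] -> 12 lines: nbj jxcll ncm vvydf vkb hjulf wqd ftp uiv jmb ucc xxjbk
Final line 12: xxjbk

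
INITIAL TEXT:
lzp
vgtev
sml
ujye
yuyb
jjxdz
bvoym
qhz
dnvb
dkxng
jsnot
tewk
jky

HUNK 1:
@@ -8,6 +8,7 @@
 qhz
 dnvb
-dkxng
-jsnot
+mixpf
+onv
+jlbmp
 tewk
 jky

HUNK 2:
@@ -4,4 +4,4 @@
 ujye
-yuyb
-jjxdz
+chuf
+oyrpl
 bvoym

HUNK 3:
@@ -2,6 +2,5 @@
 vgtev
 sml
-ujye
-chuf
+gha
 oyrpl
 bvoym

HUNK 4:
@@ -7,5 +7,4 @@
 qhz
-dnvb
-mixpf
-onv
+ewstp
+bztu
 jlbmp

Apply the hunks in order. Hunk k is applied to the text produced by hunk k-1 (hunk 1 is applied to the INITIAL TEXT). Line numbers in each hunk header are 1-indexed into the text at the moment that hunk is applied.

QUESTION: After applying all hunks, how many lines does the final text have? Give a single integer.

Hunk 1: at line 8 remove [dkxng,jsnot] add [mixpf,onv,jlbmp] -> 14 lines: lzp vgtev sml ujye yuyb jjxdz bvoym qhz dnvb mixpf onv jlbmp tewk jky
Hunk 2: at line 4 remove [yuyb,jjxdz] add [chuf,oyrpl] -> 14 lines: lzp vgtev sml ujye chuf oyrpl bvoym qhz dnvb mixpf onv jlbmp tewk jky
Hunk 3: at line 2 remove [ujye,chuf] add [gha] -> 13 lines: lzp vgtev sml gha oyrpl bvoym qhz dnvb mixpf onv jlbmp tewk jky
Hunk 4: at line 7 remove [dnvb,mixpf,onv] add [ewstp,bztu] -> 12 lines: lzp vgtev sml gha oyrpl bvoym qhz ewstp bztu jlbmp tewk jky
Final line count: 12

Answer: 12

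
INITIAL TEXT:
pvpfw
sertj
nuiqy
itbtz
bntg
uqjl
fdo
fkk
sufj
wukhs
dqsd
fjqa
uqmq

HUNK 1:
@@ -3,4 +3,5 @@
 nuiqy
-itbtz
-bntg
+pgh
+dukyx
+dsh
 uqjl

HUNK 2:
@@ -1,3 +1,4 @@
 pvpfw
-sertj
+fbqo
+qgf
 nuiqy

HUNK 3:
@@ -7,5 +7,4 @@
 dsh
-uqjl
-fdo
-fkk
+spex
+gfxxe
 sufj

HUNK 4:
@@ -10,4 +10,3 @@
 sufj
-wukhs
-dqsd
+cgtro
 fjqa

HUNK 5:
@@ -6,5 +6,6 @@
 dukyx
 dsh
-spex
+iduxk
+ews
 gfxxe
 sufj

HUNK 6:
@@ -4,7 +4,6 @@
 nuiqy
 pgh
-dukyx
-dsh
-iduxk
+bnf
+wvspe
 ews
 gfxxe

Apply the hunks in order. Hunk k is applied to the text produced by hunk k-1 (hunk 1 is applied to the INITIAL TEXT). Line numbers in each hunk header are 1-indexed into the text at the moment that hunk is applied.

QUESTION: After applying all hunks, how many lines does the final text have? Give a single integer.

Hunk 1: at line 3 remove [itbtz,bntg] add [pgh,dukyx,dsh] -> 14 lines: pvpfw sertj nuiqy pgh dukyx dsh uqjl fdo fkk sufj wukhs dqsd fjqa uqmq
Hunk 2: at line 1 remove [sertj] add [fbqo,qgf] -> 15 lines: pvpfw fbqo qgf nuiqy pgh dukyx dsh uqjl fdo fkk sufj wukhs dqsd fjqa uqmq
Hunk 3: at line 7 remove [uqjl,fdo,fkk] add [spex,gfxxe] -> 14 lines: pvpfw fbqo qgf nuiqy pgh dukyx dsh spex gfxxe sufj wukhs dqsd fjqa uqmq
Hunk 4: at line 10 remove [wukhs,dqsd] add [cgtro] -> 13 lines: pvpfw fbqo qgf nuiqy pgh dukyx dsh spex gfxxe sufj cgtro fjqa uqmq
Hunk 5: at line 6 remove [spex] add [iduxk,ews] -> 14 lines: pvpfw fbqo qgf nuiqy pgh dukyx dsh iduxk ews gfxxe sufj cgtro fjqa uqmq
Hunk 6: at line 4 remove [dukyx,dsh,iduxk] add [bnf,wvspe] -> 13 lines: pvpfw fbqo qgf nuiqy pgh bnf wvspe ews gfxxe sufj cgtro fjqa uqmq
Final line count: 13

Answer: 13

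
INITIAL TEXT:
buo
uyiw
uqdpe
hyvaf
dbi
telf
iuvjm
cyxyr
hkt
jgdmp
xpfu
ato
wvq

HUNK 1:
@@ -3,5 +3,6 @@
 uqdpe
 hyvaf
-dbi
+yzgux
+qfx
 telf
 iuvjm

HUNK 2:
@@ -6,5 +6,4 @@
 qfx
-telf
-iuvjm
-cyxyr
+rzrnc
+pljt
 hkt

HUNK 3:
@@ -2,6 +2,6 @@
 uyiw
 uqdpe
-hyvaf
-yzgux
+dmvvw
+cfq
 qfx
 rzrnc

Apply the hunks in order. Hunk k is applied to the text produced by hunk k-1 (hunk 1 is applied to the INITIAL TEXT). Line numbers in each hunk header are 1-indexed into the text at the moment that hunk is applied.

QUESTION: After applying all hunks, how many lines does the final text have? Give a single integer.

Hunk 1: at line 3 remove [dbi] add [yzgux,qfx] -> 14 lines: buo uyiw uqdpe hyvaf yzgux qfx telf iuvjm cyxyr hkt jgdmp xpfu ato wvq
Hunk 2: at line 6 remove [telf,iuvjm,cyxyr] add [rzrnc,pljt] -> 13 lines: buo uyiw uqdpe hyvaf yzgux qfx rzrnc pljt hkt jgdmp xpfu ato wvq
Hunk 3: at line 2 remove [hyvaf,yzgux] add [dmvvw,cfq] -> 13 lines: buo uyiw uqdpe dmvvw cfq qfx rzrnc pljt hkt jgdmp xpfu ato wvq
Final line count: 13

Answer: 13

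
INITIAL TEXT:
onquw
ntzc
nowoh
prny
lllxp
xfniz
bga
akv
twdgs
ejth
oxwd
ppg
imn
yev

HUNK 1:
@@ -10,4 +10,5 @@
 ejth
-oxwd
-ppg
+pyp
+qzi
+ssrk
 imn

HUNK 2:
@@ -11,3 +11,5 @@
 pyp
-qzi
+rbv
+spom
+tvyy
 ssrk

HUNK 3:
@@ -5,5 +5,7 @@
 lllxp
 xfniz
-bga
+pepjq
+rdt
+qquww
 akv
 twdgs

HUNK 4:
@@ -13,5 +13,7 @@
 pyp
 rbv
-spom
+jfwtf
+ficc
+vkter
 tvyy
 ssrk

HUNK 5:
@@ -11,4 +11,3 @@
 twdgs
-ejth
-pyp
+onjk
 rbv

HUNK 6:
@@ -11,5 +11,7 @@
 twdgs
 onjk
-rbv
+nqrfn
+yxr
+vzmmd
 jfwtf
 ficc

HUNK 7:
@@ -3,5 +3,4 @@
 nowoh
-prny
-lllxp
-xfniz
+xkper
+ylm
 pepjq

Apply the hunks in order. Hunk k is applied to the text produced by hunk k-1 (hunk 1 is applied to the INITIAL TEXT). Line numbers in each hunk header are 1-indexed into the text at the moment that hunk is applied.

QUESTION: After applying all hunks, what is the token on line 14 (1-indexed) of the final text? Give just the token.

Answer: vzmmd

Derivation:
Hunk 1: at line 10 remove [oxwd,ppg] add [pyp,qzi,ssrk] -> 15 lines: onquw ntzc nowoh prny lllxp xfniz bga akv twdgs ejth pyp qzi ssrk imn yev
Hunk 2: at line 11 remove [qzi] add [rbv,spom,tvyy] -> 17 lines: onquw ntzc nowoh prny lllxp xfniz bga akv twdgs ejth pyp rbv spom tvyy ssrk imn yev
Hunk 3: at line 5 remove [bga] add [pepjq,rdt,qquww] -> 19 lines: onquw ntzc nowoh prny lllxp xfniz pepjq rdt qquww akv twdgs ejth pyp rbv spom tvyy ssrk imn yev
Hunk 4: at line 13 remove [spom] add [jfwtf,ficc,vkter] -> 21 lines: onquw ntzc nowoh prny lllxp xfniz pepjq rdt qquww akv twdgs ejth pyp rbv jfwtf ficc vkter tvyy ssrk imn yev
Hunk 5: at line 11 remove [ejth,pyp] add [onjk] -> 20 lines: onquw ntzc nowoh prny lllxp xfniz pepjq rdt qquww akv twdgs onjk rbv jfwtf ficc vkter tvyy ssrk imn yev
Hunk 6: at line 11 remove [rbv] add [nqrfn,yxr,vzmmd] -> 22 lines: onquw ntzc nowoh prny lllxp xfniz pepjq rdt qquww akv twdgs onjk nqrfn yxr vzmmd jfwtf ficc vkter tvyy ssrk imn yev
Hunk 7: at line 3 remove [prny,lllxp,xfniz] add [xkper,ylm] -> 21 lines: onquw ntzc nowoh xkper ylm pepjq rdt qquww akv twdgs onjk nqrfn yxr vzmmd jfwtf ficc vkter tvyy ssrk imn yev
Final line 14: vzmmd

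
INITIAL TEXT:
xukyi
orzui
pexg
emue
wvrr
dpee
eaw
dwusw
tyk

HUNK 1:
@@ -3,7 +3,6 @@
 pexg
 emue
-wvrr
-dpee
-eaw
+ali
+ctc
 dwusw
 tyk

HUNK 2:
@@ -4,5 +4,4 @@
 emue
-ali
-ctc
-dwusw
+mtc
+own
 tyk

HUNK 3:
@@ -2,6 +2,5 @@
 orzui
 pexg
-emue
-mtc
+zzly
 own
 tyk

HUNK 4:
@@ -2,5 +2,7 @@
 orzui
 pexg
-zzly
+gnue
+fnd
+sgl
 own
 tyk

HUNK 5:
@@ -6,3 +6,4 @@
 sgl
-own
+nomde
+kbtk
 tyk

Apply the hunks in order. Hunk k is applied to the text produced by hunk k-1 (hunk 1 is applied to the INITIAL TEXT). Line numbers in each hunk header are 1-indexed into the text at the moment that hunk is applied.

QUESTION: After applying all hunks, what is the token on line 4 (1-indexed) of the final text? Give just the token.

Hunk 1: at line 3 remove [wvrr,dpee,eaw] add [ali,ctc] -> 8 lines: xukyi orzui pexg emue ali ctc dwusw tyk
Hunk 2: at line 4 remove [ali,ctc,dwusw] add [mtc,own] -> 7 lines: xukyi orzui pexg emue mtc own tyk
Hunk 3: at line 2 remove [emue,mtc] add [zzly] -> 6 lines: xukyi orzui pexg zzly own tyk
Hunk 4: at line 2 remove [zzly] add [gnue,fnd,sgl] -> 8 lines: xukyi orzui pexg gnue fnd sgl own tyk
Hunk 5: at line 6 remove [own] add [nomde,kbtk] -> 9 lines: xukyi orzui pexg gnue fnd sgl nomde kbtk tyk
Final line 4: gnue

Answer: gnue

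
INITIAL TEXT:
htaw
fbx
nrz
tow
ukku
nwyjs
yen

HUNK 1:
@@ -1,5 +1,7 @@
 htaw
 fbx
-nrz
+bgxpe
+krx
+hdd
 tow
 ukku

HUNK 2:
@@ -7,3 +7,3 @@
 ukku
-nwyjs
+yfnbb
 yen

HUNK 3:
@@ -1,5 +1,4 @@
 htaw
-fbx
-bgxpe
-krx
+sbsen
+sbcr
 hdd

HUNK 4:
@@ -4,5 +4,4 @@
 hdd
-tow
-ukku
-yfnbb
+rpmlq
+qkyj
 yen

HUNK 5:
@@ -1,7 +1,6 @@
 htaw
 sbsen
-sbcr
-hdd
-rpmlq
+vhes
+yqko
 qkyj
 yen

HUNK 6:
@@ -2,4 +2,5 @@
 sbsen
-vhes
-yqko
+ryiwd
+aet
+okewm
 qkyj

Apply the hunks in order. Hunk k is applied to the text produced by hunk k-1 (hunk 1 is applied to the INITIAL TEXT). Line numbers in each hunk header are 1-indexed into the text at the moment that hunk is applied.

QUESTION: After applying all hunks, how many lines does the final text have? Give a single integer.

Hunk 1: at line 1 remove [nrz] add [bgxpe,krx,hdd] -> 9 lines: htaw fbx bgxpe krx hdd tow ukku nwyjs yen
Hunk 2: at line 7 remove [nwyjs] add [yfnbb] -> 9 lines: htaw fbx bgxpe krx hdd tow ukku yfnbb yen
Hunk 3: at line 1 remove [fbx,bgxpe,krx] add [sbsen,sbcr] -> 8 lines: htaw sbsen sbcr hdd tow ukku yfnbb yen
Hunk 4: at line 4 remove [tow,ukku,yfnbb] add [rpmlq,qkyj] -> 7 lines: htaw sbsen sbcr hdd rpmlq qkyj yen
Hunk 5: at line 1 remove [sbcr,hdd,rpmlq] add [vhes,yqko] -> 6 lines: htaw sbsen vhes yqko qkyj yen
Hunk 6: at line 2 remove [vhes,yqko] add [ryiwd,aet,okewm] -> 7 lines: htaw sbsen ryiwd aet okewm qkyj yen
Final line count: 7

Answer: 7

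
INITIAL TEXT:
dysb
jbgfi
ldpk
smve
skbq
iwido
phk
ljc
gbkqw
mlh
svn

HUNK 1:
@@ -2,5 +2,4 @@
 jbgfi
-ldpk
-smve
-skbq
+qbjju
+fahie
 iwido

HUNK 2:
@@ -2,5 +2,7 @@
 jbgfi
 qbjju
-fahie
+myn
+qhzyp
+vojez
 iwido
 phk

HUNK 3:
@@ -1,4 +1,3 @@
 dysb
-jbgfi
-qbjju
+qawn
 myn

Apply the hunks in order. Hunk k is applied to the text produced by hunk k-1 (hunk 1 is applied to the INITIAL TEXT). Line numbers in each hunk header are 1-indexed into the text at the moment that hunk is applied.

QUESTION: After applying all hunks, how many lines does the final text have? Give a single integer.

Hunk 1: at line 2 remove [ldpk,smve,skbq] add [qbjju,fahie] -> 10 lines: dysb jbgfi qbjju fahie iwido phk ljc gbkqw mlh svn
Hunk 2: at line 2 remove [fahie] add [myn,qhzyp,vojez] -> 12 lines: dysb jbgfi qbjju myn qhzyp vojez iwido phk ljc gbkqw mlh svn
Hunk 3: at line 1 remove [jbgfi,qbjju] add [qawn] -> 11 lines: dysb qawn myn qhzyp vojez iwido phk ljc gbkqw mlh svn
Final line count: 11

Answer: 11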